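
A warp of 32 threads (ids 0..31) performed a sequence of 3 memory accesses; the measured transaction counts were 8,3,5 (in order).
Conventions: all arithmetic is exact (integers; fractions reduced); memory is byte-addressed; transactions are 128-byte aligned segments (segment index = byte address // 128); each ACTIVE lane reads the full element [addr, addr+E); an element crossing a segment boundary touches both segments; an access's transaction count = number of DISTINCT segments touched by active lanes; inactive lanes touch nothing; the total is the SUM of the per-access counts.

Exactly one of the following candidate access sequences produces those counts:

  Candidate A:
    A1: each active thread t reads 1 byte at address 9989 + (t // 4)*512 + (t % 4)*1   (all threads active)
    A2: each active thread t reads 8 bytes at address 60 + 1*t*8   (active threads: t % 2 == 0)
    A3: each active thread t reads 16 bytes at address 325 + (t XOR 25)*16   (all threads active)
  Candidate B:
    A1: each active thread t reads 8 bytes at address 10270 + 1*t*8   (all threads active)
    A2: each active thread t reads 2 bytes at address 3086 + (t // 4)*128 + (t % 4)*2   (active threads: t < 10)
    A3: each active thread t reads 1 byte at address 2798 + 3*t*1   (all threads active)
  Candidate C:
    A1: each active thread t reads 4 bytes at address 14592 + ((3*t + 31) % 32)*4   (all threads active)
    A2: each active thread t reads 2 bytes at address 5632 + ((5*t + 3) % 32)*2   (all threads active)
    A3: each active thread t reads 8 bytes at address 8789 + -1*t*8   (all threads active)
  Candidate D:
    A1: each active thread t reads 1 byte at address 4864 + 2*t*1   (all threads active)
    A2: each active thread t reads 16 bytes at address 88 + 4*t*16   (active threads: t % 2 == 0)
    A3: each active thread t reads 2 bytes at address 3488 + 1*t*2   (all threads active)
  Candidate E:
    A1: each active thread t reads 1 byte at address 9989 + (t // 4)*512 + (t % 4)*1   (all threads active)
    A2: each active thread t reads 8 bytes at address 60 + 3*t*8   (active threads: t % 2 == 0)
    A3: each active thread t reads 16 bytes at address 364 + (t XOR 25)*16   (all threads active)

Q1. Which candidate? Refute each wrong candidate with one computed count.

B: A1 gives 3 transactions, not 8
C: A1 gives 1 transaction, not 8
D: A1 gives 1 transaction, not 8
E: A2 gives 7 transactions, not 3
A: all counts match (8,3,5)

Answer: A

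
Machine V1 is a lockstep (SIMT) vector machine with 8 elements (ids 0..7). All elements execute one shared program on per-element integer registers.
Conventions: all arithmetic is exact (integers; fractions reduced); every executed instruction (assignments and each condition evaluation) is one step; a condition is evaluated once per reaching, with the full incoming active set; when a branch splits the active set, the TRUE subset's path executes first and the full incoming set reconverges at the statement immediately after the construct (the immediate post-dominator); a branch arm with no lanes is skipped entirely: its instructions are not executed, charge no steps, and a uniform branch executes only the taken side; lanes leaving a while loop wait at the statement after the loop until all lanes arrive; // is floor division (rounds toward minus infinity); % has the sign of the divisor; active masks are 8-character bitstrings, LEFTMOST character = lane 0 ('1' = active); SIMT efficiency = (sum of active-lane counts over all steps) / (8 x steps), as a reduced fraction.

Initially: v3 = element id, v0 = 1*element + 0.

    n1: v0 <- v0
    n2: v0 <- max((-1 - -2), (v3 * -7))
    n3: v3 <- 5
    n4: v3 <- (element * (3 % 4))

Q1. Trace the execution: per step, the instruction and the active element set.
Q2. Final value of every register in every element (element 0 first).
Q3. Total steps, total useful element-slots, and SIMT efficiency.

step 0: v0 <- v0                     11111111
step 1: v0 <- max((-1 - -2), (v3 * -7)) 11111111
step 2: v3 <- 5                      11111111
step 3: v3 <- (element * (3 % 4))    11111111

Answer: 4 steps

v3: 0,3,6,9,12,15,18,21
v0: 1,1,1,1,1,1,1,1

steps = 4; useful = 32; efficiency = 32/32 = 1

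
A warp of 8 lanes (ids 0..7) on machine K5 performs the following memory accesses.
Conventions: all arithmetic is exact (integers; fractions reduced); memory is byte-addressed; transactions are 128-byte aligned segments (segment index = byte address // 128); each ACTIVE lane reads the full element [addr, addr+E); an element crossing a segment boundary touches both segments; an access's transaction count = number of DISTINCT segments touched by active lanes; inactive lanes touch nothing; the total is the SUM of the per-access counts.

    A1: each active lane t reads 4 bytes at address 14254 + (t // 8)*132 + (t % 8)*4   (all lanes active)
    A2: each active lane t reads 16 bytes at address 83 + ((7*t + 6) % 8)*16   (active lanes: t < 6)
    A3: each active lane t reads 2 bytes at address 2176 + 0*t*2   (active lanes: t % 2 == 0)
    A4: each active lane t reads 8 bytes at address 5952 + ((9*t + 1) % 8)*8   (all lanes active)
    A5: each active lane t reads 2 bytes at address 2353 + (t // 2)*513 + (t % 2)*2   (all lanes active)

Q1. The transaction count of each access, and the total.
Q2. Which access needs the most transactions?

A1: 1 transaction
A2: 2 transactions
A3: 1 transaction
A4: 1 transaction
A5: 4 transactions

Answer: 1,2,1,1,4; total 9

Answer: A5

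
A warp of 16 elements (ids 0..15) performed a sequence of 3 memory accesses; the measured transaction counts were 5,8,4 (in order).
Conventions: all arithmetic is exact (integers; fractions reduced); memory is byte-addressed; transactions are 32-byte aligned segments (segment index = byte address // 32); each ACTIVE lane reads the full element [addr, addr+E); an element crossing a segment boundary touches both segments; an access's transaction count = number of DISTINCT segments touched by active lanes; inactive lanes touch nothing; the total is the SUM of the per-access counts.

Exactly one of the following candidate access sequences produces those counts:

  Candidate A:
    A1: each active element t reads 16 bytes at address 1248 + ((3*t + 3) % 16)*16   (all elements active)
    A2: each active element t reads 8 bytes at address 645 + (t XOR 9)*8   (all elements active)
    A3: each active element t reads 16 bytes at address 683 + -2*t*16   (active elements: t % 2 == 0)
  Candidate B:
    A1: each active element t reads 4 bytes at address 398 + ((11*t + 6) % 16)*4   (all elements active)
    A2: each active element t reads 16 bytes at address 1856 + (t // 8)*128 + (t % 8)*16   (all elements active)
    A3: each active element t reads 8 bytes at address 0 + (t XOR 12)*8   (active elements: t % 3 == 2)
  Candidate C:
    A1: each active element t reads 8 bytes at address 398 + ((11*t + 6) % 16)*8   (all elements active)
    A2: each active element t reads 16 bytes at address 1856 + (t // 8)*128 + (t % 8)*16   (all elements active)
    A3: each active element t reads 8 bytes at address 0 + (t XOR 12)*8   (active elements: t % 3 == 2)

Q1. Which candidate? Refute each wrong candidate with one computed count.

A: A1 gives 8 transactions, not 5
B: A1 gives 3 transactions, not 5
C: all counts match (5,8,4)

Answer: C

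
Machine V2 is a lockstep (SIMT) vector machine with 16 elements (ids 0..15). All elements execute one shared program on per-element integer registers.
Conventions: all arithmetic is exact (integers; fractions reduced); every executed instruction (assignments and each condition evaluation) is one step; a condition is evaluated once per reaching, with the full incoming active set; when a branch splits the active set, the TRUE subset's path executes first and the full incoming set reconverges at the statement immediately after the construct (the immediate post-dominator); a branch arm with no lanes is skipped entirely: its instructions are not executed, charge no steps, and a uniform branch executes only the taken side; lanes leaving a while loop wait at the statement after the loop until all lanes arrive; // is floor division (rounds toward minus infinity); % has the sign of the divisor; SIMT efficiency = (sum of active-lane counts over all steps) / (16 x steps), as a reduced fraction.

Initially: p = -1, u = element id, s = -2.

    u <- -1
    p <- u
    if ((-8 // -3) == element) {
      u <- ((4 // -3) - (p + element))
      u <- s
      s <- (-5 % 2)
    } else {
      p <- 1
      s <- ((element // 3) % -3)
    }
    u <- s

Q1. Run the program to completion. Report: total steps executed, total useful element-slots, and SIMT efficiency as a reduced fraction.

Answer: 9 steps, 97 useful, 97/144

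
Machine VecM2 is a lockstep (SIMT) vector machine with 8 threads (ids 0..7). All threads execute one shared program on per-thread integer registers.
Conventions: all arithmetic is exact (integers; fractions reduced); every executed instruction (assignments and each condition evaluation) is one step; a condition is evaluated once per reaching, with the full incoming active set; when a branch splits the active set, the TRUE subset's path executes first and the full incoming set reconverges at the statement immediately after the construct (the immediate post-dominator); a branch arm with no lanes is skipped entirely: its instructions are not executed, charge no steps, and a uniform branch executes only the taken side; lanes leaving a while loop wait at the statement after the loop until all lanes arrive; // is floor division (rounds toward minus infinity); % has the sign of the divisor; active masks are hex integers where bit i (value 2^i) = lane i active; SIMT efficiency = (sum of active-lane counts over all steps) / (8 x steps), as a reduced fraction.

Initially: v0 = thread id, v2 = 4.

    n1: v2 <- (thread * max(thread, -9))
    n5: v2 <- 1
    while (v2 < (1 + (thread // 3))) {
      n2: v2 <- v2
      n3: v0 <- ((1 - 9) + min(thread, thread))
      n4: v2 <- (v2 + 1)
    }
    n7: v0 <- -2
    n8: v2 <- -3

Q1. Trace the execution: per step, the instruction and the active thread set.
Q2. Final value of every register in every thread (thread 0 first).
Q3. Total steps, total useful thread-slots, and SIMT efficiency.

step 0: v2 <- (thread * max(thread, -9)) 0xff
step 1: v2 <- 1                      0xff
step 2: eval (v2 < (1 + (thread // 3))) 0xff
step 3: v2 <- v2                     0xf8
step 4: v0 <- ((1 - 9) + min(thread, thread)) 0xf8
step 5: v2 <- (v2 + 1)               0xf8
step 6: eval (v2 < (1 + (thread // 3))) 0xf8
step 7: v2 <- v2                     0xc0
step 8: v0 <- ((1 - 9) + min(thread, thread)) 0xc0
step 9: v2 <- (v2 + 1)               0xc0
step 10: eval (v2 < (1 + (thread // 3))) 0xc0
step 11: v0 <- -2                     0xff
step 12: v2 <- -3                     0xff

Answer: 13 steps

v0: -2,-2,-2,-2,-2,-2,-2,-2
v2: -3,-3,-3,-3,-3,-3,-3,-3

steps = 13; useful = 68; efficiency = 68/104 = 17/26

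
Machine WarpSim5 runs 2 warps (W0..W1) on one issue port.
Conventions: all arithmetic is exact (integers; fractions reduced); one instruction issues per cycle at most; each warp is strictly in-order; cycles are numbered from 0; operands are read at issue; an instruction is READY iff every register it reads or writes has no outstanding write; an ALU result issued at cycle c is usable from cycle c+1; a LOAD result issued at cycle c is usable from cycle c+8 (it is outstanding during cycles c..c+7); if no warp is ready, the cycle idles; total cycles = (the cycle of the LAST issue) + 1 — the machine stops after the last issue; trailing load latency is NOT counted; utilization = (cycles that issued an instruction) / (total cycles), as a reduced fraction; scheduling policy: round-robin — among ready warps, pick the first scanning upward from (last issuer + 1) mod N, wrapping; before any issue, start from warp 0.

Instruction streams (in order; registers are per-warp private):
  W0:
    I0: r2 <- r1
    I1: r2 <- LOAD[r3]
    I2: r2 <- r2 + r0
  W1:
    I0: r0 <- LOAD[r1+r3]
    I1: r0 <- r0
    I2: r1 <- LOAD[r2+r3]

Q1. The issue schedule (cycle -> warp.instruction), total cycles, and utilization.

cycle 0: W0.I0
cycle 1: W1.I0
cycle 2: W0.I1
cycle 3: idle
cycle 4: idle
cycle 5: idle
cycle 6: idle
cycle 7: idle
cycle 8: idle
cycle 9: W1.I1
cycle 10: W0.I2
cycle 11: W1.I2

Answer: 12 cycles, utilization 1/2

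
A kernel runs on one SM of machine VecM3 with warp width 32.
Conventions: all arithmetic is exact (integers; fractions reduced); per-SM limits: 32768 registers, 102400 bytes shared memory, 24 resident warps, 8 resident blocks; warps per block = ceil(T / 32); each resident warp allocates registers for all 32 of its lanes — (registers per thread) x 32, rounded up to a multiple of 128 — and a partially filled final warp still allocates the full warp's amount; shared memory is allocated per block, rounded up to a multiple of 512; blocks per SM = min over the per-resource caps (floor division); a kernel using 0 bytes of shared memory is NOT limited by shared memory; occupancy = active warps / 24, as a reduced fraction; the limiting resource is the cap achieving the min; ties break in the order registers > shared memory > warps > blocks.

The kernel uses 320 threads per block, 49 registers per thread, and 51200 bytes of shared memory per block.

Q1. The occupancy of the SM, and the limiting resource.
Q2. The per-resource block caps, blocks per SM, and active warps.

Answer: occupancy 5/12, limited by registers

registers: 1 block
shared memory: 2 blocks
warps: 2 blocks
blocks: 8 blocks

Answer: 1 block, 10 active warps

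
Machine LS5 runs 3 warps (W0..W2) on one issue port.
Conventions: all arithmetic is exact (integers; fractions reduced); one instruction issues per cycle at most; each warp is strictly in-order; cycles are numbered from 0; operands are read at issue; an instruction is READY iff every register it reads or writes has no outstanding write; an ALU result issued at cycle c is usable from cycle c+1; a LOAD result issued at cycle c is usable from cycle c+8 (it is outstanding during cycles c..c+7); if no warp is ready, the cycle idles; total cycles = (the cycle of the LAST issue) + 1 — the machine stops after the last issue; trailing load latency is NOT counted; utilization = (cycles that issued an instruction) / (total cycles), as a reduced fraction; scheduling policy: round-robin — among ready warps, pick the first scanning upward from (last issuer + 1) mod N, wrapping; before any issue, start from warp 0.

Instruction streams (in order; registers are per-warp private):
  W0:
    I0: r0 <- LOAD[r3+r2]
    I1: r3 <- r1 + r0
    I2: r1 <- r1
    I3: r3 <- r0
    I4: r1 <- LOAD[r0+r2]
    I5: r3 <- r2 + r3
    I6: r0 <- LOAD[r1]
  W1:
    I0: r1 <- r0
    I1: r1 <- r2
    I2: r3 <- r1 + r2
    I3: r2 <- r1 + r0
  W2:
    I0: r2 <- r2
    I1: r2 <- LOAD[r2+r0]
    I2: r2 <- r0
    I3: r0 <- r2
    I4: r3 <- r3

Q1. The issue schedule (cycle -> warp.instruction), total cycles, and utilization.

cycle 0: W0.I0
cycle 1: W1.I0
cycle 2: W2.I0
cycle 3: W1.I1
cycle 4: W2.I1
cycle 5: W1.I2
cycle 6: W1.I3
cycle 7: idle
cycle 8: W0.I1
cycle 9: W0.I2
cycle 10: W0.I3
cycle 11: W0.I4
cycle 12: W2.I2
cycle 13: W0.I5
cycle 14: W2.I3
cycle 15: W2.I4
cycle 16: idle
cycle 17: idle
cycle 18: idle
cycle 19: W0.I6

Answer: 20 cycles, utilization 4/5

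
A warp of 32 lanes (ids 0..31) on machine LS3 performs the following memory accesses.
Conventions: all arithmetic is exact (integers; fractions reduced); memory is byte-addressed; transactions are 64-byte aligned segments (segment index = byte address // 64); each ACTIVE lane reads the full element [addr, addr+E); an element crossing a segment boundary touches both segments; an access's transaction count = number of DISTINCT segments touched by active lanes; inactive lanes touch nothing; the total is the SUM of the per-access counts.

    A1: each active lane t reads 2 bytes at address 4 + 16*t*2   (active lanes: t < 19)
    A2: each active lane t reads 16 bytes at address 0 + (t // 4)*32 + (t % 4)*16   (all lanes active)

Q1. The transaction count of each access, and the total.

A1: 10 transactions
A2: 5 transactions

Answer: 10,5; total 15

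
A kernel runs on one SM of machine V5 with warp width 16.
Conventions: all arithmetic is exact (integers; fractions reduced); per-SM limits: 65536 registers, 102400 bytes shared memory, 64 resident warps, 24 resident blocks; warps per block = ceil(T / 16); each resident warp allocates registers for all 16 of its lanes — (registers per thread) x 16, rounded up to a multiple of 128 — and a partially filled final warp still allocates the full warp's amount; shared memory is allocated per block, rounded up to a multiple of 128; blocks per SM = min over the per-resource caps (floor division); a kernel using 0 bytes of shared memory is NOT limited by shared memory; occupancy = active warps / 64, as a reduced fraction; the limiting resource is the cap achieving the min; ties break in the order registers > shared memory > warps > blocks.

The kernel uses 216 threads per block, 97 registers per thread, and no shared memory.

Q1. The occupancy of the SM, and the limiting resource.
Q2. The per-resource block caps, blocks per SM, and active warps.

Answer: occupancy 7/16, limited by registers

registers: 2 blocks
shared memory: no limit (kernel uses none)
warps: 4 blocks
blocks: 24 blocks

Answer: 2 blocks, 28 active warps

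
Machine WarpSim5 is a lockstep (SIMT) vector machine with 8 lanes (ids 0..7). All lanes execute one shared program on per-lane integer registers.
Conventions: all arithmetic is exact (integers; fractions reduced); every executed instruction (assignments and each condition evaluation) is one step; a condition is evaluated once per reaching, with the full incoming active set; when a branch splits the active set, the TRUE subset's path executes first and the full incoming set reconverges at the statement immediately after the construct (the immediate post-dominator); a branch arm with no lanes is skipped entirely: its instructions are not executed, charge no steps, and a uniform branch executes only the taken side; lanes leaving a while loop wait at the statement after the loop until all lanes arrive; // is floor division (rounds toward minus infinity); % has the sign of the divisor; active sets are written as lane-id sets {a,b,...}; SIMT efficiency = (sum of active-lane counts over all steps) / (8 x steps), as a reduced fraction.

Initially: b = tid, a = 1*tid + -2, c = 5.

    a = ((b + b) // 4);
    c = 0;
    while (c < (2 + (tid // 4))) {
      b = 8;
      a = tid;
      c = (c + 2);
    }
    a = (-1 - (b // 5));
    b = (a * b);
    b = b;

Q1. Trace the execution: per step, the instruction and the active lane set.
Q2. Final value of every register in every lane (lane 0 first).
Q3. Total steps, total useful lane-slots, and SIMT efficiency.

step 0: a <- ((b + b) // 4)          {0,1,2,3,4,5,6,7}
step 1: c <- 0                       {0,1,2,3,4,5,6,7}
step 2: eval (c < (2 + (tid // 4)))  {0,1,2,3,4,5,6,7}
step 3: b <- 8                       {0,1,2,3,4,5,6,7}
step 4: a <- tid                     {0,1,2,3,4,5,6,7}
step 5: c <- (c + 2)                 {0,1,2,3,4,5,6,7}
step 6: eval (c < (2 + (tid // 4)))  {0,1,2,3,4,5,6,7}
step 7: b <- 8                       {4,5,6,7}
step 8: a <- tid                     {4,5,6,7}
step 9: c <- (c + 2)                 {4,5,6,7}
step 10: eval (c < (2 + (tid // 4)))  {4,5,6,7}
step 11: a <- (-1 - (b // 5))         {0,1,2,3,4,5,6,7}
step 12: b <- (a * b)                 {0,1,2,3,4,5,6,7}
step 13: b <- b                       {0,1,2,3,4,5,6,7}

Answer: 14 steps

b: -16,-16,-16,-16,-16,-16,-16,-16
a: -2,-2,-2,-2,-2,-2,-2,-2
c: 2,2,2,2,4,4,4,4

steps = 14; useful = 96; efficiency = 96/112 = 6/7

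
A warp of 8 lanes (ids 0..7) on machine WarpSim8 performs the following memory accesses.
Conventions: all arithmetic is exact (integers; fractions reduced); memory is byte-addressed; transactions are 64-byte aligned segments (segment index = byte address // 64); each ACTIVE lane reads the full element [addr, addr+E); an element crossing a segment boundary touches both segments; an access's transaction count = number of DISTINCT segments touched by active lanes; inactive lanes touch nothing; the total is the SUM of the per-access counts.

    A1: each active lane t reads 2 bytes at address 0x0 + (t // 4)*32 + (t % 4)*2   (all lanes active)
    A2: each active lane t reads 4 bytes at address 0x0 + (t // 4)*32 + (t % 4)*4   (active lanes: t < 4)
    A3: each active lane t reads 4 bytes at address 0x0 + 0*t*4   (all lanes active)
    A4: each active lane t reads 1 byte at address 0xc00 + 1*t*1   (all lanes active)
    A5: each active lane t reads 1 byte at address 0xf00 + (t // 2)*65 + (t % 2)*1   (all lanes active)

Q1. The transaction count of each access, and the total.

A1: 1 transaction
A2: 1 transaction
A3: 1 transaction
A4: 1 transaction
A5: 4 transactions

Answer: 1,1,1,1,4; total 8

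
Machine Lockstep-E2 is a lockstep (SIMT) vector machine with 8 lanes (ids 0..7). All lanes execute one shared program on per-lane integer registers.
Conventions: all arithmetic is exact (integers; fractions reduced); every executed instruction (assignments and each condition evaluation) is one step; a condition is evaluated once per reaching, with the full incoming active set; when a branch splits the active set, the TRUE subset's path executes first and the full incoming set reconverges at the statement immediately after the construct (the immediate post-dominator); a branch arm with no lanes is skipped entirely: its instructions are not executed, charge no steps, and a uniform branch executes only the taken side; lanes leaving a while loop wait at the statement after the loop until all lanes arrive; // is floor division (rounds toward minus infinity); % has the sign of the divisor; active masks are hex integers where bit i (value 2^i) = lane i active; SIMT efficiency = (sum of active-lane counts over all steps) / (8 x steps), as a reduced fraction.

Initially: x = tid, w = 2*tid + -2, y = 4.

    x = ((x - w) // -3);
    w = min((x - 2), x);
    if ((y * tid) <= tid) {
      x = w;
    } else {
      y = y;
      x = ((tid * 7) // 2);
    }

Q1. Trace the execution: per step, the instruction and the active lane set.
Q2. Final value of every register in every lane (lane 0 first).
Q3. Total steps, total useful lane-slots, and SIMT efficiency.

step 0: x <- ((x - w) // -3)         0xff
step 1: w <- min((x - 2), x)         0xff
step 2: eval ((y * tid) <= tid)      0xff
step 3: x <- w                       0x01
step 4: y <- y                       0xfe
step 5: x <- ((tid * 7) // 2)        0xfe

Answer: 6 steps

x: -3,3,7,10,14,17,21,24
w: -3,-3,-2,-2,-2,-1,-1,-1
y: 4,4,4,4,4,4,4,4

steps = 6; useful = 39; efficiency = 39/48 = 13/16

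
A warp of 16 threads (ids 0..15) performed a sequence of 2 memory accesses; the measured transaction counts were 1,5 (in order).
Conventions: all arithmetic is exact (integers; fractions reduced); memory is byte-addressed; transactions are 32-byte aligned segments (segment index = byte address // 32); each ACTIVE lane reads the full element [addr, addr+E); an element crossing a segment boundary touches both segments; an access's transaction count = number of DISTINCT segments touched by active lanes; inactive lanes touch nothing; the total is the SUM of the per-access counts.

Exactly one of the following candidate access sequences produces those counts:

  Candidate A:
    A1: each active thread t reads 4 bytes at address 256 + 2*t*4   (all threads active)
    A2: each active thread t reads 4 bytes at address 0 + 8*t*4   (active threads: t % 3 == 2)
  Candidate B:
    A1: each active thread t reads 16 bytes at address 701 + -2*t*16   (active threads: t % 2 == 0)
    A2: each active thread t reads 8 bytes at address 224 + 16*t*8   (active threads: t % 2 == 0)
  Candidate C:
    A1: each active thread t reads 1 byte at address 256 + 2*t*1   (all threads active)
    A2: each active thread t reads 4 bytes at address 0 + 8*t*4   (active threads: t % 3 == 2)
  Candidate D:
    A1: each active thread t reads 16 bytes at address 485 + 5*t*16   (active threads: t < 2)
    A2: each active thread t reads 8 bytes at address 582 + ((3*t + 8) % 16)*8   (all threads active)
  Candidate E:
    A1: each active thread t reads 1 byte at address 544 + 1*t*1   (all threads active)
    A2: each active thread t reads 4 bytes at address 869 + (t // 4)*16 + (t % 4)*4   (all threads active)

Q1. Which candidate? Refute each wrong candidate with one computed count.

A: A1 gives 4 transactions, not 1
B: A1 gives 16 transactions, not 1
D: A1 gives 3 transactions, not 1
E: A2 gives 3 transactions, not 5
C: all counts match (1,5)

Answer: C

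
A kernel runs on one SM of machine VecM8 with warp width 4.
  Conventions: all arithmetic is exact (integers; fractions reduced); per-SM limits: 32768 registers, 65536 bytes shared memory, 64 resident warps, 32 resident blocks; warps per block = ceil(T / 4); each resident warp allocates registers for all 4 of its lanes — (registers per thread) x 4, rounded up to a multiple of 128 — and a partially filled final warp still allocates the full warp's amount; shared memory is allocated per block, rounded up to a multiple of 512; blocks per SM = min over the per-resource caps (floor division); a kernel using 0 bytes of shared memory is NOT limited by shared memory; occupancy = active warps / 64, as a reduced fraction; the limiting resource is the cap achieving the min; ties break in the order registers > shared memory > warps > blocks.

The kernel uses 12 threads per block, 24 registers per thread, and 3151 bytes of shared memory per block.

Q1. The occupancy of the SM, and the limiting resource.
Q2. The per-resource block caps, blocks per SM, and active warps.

Answer: occupancy 27/32, limited by shared memory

registers: 85 blocks
shared memory: 18 blocks
warps: 21 blocks
blocks: 32 blocks

Answer: 18 blocks, 54 active warps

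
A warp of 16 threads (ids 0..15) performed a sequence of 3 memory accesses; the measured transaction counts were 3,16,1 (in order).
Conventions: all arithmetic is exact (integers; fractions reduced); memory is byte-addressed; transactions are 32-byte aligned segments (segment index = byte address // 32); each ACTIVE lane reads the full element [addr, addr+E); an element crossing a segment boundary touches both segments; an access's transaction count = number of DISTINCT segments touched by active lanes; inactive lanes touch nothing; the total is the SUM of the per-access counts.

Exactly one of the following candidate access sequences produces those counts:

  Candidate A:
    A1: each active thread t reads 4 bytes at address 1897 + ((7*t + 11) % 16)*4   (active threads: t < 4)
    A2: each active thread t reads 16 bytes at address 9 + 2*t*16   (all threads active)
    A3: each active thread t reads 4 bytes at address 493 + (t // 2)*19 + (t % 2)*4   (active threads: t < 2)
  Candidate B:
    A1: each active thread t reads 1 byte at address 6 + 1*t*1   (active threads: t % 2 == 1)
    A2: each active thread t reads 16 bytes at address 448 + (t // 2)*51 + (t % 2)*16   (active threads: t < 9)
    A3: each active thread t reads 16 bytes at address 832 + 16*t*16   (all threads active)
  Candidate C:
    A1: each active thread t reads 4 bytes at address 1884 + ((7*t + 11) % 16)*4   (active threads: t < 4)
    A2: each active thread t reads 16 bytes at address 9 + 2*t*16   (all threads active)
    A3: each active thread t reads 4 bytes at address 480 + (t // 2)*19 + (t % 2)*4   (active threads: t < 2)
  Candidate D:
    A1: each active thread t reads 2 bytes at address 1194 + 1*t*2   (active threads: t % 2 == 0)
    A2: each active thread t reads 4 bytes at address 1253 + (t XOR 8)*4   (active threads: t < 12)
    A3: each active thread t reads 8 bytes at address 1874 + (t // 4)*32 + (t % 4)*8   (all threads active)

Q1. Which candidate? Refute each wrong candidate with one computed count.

A: A1 gives 2 transactions, not 3
B: A1 gives 1 transaction, not 3
D: A1 gives 2 transactions, not 3
C: all counts match (3,16,1)

Answer: C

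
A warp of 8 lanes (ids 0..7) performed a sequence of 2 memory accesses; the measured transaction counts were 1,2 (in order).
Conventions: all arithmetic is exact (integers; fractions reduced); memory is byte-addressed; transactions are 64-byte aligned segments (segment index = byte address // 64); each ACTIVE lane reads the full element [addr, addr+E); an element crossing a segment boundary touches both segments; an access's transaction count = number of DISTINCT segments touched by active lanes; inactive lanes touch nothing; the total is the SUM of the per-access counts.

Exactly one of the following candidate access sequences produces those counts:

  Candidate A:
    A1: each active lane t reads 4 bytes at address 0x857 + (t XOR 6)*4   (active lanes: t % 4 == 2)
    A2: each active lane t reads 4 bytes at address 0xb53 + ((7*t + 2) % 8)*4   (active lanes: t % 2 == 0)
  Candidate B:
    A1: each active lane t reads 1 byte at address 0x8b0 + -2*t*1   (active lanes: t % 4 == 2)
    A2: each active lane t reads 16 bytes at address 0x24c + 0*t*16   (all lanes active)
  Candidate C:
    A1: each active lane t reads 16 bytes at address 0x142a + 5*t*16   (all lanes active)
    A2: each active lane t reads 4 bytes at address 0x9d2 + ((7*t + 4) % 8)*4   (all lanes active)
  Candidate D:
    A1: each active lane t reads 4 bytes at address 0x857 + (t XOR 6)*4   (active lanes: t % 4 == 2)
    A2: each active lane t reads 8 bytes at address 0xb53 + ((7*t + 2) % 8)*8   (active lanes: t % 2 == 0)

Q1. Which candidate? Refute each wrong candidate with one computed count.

A: A2 gives 1 transaction, not 2
B: A2 gives 1 transaction, not 2
C: A1 gives 10 transactions, not 1
D: all counts match (1,2)

Answer: D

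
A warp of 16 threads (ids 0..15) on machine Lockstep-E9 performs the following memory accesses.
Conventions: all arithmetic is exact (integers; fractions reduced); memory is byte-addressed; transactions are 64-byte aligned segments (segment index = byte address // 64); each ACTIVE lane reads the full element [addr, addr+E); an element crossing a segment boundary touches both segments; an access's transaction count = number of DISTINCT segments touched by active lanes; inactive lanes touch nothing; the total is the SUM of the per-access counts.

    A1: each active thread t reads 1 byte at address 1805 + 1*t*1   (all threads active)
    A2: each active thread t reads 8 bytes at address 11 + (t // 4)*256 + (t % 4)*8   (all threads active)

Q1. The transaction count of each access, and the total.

A1: 1 transaction
A2: 4 transactions

Answer: 1,4; total 5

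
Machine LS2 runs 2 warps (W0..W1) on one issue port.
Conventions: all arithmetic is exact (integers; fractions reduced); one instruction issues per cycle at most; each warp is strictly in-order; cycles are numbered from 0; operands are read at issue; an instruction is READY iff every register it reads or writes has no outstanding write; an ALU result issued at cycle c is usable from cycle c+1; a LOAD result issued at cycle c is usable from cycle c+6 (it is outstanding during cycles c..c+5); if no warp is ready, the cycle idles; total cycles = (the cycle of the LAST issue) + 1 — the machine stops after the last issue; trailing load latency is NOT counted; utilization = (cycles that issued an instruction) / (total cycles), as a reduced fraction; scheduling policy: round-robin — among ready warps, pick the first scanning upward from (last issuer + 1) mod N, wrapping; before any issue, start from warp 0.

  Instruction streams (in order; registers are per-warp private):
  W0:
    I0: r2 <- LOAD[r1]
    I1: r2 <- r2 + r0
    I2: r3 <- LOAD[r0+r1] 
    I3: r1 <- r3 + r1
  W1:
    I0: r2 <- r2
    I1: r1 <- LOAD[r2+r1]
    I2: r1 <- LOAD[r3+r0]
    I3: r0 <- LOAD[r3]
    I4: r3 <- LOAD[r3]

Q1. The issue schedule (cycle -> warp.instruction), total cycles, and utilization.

cycle 0: W0.I0
cycle 1: W1.I0
cycle 2: W1.I1
cycle 3: idle
cycle 4: idle
cycle 5: idle
cycle 6: W0.I1
cycle 7: W0.I2
cycle 8: W1.I2
cycle 9: W1.I3
cycle 10: W1.I4
cycle 11: idle
cycle 12: idle
cycle 13: W0.I3

Answer: 14 cycles, utilization 9/14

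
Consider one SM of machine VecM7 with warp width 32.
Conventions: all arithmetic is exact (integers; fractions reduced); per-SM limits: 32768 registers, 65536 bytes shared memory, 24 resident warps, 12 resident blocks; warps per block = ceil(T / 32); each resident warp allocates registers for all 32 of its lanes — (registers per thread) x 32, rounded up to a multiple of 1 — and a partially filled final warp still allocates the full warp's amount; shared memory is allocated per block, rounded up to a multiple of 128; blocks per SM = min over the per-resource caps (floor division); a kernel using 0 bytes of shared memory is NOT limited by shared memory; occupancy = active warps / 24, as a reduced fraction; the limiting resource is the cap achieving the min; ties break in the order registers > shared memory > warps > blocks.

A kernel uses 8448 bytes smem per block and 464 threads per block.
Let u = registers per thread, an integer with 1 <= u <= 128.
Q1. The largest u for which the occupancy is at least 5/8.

Answer: u = 68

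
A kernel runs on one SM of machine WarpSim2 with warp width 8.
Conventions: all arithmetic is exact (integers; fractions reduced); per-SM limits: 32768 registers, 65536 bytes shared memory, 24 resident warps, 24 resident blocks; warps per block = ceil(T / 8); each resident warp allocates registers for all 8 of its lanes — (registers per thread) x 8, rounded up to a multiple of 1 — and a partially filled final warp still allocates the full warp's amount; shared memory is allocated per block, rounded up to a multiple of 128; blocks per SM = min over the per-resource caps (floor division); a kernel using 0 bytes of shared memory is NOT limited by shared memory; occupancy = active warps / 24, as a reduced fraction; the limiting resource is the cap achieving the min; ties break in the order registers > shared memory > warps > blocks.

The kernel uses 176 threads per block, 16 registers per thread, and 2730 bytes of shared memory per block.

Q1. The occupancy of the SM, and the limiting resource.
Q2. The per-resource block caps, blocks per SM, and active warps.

Answer: occupancy 11/12, limited by warps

registers: 11 blocks
shared memory: 23 blocks
warps: 1 block
blocks: 24 blocks

Answer: 1 block, 22 active warps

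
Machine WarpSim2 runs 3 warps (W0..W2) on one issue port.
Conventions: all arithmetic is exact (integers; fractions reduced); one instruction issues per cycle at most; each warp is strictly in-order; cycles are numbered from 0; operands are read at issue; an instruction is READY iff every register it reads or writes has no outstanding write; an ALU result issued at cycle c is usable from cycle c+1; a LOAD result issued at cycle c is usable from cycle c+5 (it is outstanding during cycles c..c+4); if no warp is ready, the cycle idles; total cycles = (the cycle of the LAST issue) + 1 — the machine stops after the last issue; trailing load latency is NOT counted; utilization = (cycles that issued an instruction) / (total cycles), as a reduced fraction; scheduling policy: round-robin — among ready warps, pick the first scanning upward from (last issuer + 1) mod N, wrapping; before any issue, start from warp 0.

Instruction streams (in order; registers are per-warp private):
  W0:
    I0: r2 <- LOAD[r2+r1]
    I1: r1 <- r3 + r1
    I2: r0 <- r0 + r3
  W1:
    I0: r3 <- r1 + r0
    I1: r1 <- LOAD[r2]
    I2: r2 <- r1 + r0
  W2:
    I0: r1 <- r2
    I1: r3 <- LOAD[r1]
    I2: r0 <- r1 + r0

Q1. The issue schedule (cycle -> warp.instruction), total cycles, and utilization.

cycle 0: W0.I0
cycle 1: W1.I0
cycle 2: W2.I0
cycle 3: W0.I1
cycle 4: W1.I1
cycle 5: W2.I1
cycle 6: W0.I2
cycle 7: W2.I2
cycle 8: idle
cycle 9: W1.I2

Answer: 10 cycles, utilization 9/10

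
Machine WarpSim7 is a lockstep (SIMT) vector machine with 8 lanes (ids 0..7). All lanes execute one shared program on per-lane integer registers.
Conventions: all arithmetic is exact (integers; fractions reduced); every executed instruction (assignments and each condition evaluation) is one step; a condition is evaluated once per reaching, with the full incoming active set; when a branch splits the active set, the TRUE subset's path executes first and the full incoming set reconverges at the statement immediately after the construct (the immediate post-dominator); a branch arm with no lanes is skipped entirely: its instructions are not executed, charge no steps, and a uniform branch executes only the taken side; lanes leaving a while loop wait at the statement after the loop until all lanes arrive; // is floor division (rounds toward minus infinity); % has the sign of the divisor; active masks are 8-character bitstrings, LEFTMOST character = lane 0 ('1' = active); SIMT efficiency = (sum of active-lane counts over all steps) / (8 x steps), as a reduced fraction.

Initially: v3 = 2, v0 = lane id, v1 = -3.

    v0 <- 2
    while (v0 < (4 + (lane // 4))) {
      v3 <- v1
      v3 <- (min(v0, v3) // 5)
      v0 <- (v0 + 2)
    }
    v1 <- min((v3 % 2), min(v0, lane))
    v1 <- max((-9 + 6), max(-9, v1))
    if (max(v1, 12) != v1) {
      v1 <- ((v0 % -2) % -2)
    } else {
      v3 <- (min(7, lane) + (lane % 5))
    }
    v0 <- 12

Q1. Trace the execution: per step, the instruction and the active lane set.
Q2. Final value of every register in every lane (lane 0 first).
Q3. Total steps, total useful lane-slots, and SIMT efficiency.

step 0: v0 <- 2                      11111111
step 1: eval (v0 < (4 + (lane // 4))) 11111111
step 2: v3 <- v1                     11111111
step 3: v3 <- (min(v0, v3) // 5)     11111111
step 4: v0 <- (v0 + 2)               11111111
step 5: eval (v0 < (4 + (lane // 4))) 11111111
step 6: v3 <- v1                     00001111
step 7: v3 <- (min(v0, v3) // 5)     00001111
step 8: v0 <- (v0 + 2)               00001111
step 9: eval (v0 < (4 + (lane // 4))) 00001111
step 10: v1 <- min((v3 % 2), min(v0, lane)) 11111111
step 11: v1 <- max((-9 + 6), max(-9, v1)) 11111111
step 12: eval (max(v1, 12) != v1)     11111111
step 13: v1 <- ((v0 % -2) % -2)       11111111
step 14: v0 <- 12                     11111111

Answer: 15 steps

v3: -1,-1,-1,-1,-1,-1,-1,-1
v0: 12,12,12,12,12,12,12,12
v1: 0,0,0,0,0,0,0,0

steps = 15; useful = 104; efficiency = 104/120 = 13/15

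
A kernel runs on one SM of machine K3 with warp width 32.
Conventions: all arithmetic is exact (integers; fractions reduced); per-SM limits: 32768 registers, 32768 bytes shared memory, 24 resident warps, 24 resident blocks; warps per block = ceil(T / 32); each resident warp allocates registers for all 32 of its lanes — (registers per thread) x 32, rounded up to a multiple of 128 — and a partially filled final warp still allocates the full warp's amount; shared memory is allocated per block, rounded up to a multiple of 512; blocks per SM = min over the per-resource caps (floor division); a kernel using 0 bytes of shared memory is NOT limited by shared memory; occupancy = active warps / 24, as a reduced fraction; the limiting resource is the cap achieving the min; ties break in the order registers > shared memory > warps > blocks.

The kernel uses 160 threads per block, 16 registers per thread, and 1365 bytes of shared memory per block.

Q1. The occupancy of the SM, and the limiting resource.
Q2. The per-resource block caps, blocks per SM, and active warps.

Answer: occupancy 5/6, limited by warps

registers: 12 blocks
shared memory: 21 blocks
warps: 4 blocks
blocks: 24 blocks

Answer: 4 blocks, 20 active warps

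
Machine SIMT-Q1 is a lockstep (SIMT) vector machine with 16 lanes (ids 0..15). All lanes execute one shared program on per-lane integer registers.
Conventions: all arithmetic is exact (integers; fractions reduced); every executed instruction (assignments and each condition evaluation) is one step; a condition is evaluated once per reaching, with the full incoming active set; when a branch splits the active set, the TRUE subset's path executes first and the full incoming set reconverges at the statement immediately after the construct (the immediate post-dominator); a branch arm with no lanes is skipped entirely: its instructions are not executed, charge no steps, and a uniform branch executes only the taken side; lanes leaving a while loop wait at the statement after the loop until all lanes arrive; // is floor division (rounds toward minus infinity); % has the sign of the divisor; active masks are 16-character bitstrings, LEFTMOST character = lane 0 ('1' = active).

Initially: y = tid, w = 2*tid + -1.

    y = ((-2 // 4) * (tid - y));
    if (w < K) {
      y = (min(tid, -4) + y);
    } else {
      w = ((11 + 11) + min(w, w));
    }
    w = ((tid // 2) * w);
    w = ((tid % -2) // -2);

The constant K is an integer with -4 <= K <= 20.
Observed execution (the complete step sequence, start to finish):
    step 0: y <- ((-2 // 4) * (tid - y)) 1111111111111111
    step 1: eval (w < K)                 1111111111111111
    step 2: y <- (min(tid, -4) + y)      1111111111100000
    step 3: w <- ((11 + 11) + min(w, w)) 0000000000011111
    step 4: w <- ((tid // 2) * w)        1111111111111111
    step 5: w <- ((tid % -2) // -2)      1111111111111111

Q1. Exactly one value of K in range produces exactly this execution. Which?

Answer: K = 20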